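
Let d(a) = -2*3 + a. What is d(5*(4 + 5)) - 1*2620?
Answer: -2581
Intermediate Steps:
d(a) = -6 + a
d(5*(4 + 5)) - 1*2620 = (-6 + 5*(4 + 5)) - 1*2620 = (-6 + 5*9) - 2620 = (-6 + 45) - 2620 = 39 - 2620 = -2581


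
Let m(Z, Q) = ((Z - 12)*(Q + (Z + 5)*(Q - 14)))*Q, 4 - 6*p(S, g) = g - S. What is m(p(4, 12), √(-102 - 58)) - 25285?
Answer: -130285/9 + 27664*I*√10/9 ≈ -14476.0 + 9720.1*I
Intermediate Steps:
p(S, g) = ⅔ - g/6 + S/6 (p(S, g) = ⅔ - (g - S)/6 = ⅔ + (-g/6 + S/6) = ⅔ - g/6 + S/6)
m(Z, Q) = Q*(-12 + Z)*(Q + (-14 + Q)*(5 + Z)) (m(Z, Q) = ((-12 + Z)*(Q + (5 + Z)*(-14 + Q)))*Q = ((-12 + Z)*(Q + (-14 + Q)*(5 + Z)))*Q = Q*(-12 + Z)*(Q + (-14 + Q)*(5 + Z)))
m(p(4, 12), √(-102 - 58)) - 25285 = √(-102 - 58)*(840 - 72*√(-102 - 58) - 14*(⅔ - ⅙*12 + (⅙)*4)² + 98*(⅔ - ⅙*12 + (⅙)*4) + √(-102 - 58)*(⅔ - ⅙*12 + (⅙)*4)² - 6*√(-102 - 58)*(⅔ - ⅙*12 + (⅙)*4)) - 25285 = √(-160)*(840 - 288*I*√10 - 14*(⅔ - 2 + ⅔)² + 98*(⅔ - 2 + ⅔) + √(-160)*(⅔ - 2 + ⅔)² - 6*√(-160)*(⅔ - 2 + ⅔)) - 25285 = (4*I*√10)*(840 - 288*I*√10 - 14*(-⅔)² + 98*(-⅔) + (4*I*√10)*(-⅔)² - 6*4*I*√10*(-⅔)) - 25285 = (4*I*√10)*(840 - 288*I*√10 - 14*4/9 - 196/3 + (4*I*√10)*(4/9) + 16*I*√10) - 25285 = (4*I*√10)*(840 - 288*I*√10 - 56/9 - 196/3 + 16*I*√10/9 + 16*I*√10) - 25285 = (4*I*√10)*(6916/9 - 2432*I*√10/9) - 25285 = 4*I*√10*(6916/9 - 2432*I*√10/9) - 25285 = -25285 + 4*I*√10*(6916/9 - 2432*I*√10/9)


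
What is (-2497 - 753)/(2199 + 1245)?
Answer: -1625/1722 ≈ -0.94367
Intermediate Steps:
(-2497 - 753)/(2199 + 1245) = -3250/3444 = -3250*1/3444 = -1625/1722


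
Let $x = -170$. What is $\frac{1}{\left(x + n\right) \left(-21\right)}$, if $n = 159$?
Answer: $\frac{1}{231} \approx 0.004329$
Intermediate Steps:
$\frac{1}{\left(x + n\right) \left(-21\right)} = \frac{1}{\left(-170 + 159\right) \left(-21\right)} = \frac{1}{\left(-11\right) \left(-21\right)} = \frac{1}{231}$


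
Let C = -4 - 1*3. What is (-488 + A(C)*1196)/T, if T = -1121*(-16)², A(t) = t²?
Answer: -14529/71744 ≈ -0.20251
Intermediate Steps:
C = -7 (C = -4 - 3 = -7)
T = -286976 (T = -1121*256 = -286976)
(-488 + A(C)*1196)/T = (-488 + (-7)²*1196)/(-286976) = (-488 + 49*1196)*(-1/286976) = (-488 + 58604)*(-1/286976) = 58116*(-1/286976) = -14529/71744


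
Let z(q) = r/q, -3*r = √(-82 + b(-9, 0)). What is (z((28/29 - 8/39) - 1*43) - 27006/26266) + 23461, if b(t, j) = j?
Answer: 308099810/13133 + 377*I*√82/47773 ≈ 23460.0 + 0.07146*I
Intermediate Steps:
r = -I*√82/3 (r = -√(-82 + 0)/3 = -I*√82/3 ≈ -3.0185*I)
z(q) = -I*√82/(3*q) (z(q) = (-I*√82/3)/q = -I*√82/(3*q))
(z((28/29 - 8/39) - 1*43) - 27006/26266) + 23461 = (-I*√82/(3*((28/29 - 8/39) - 1*43)) - 27006/26266) + 23461 = (-I*√82/(3*((28*(1/29) - 8*1/39) - 43)) - 27006*1/26266) + 23461 = (-I*√82/(3*((28/29 - 8/39) - 43)) - 13503/13133) + 23461 = (-I*√82/(3*(860/1131 - 43)) - 13503/13133) + 23461 = (-I*√82/(3*(-47773/1131)) - 13503/13133) + 23461 = (-⅓*I*√82*(-1131/47773) - 13503/13133) + 23461 = (377*I*√82/47773 - 13503/13133) + 23461 = (-13503/13133 + 377*I*√82/47773) + 23461 = 308099810/13133 + 377*I*√82/47773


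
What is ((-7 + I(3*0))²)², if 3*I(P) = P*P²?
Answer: 2401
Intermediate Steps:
I(P) = P³/3 (I(P) = (P*P²)/3 = P³/3)
((-7 + I(3*0))²)² = ((-7 + (3*0)³/3)²)² = ((-7 + (⅓)*0³)²)² = ((-7 + (⅓)*0)²)² = ((-7 + 0)²)² = ((-7)²)² = 49² = 2401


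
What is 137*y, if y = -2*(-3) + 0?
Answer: 822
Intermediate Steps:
y = 6 (y = 6 + 0 = 6)
137*y = 137*6 = 822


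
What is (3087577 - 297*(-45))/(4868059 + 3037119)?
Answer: 1550471/3952589 ≈ 0.39227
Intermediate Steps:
(3087577 - 297*(-45))/(4868059 + 3037119) = (3087577 + 13365)/7905178 = 3100942*(1/7905178) = 1550471/3952589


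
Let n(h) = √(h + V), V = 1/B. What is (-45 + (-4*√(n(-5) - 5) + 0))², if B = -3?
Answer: (135 + 4*√3*√(-15 + 4*I*√3))²/9 ≈ 2126.4 + 862.11*I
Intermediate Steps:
V = -⅓ (V = 1/(-3) = -⅓ ≈ -0.33333)
n(h) = √(-⅓ + h) (n(h) = √(h - ⅓) = √(-⅓ + h))
(-45 + (-4*√(n(-5) - 5) + 0))² = (-45 + (-4*√(√(-3 + 9*(-5))/3 - 5) + 0))² = (-45 + (-4*√(√(-3 - 45)/3 - 5) + 0))² = (-45 + (-4*√(√(-48)/3 - 5) + 0))² = (-45 + (-4*√((4*I*√3)/3 - 5) + 0))² = (-45 + (-4*√(4*I*√3/3 - 5) + 0))² = (-45 + (-4*√(-5 + 4*I*√3/3) + 0))² = (-45 - 4*√(-5 + 4*I*√3/3))²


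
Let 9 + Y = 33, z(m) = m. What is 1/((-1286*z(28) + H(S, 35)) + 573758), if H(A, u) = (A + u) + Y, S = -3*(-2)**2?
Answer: 1/537797 ≈ 1.8594e-6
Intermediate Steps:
Y = 24 (Y = -9 + 33 = 24)
S = -12 (S = -3*4 = -12)
H(A, u) = 24 + A + u (H(A, u) = (A + u) + 24 = 24 + A + u)
1/((-1286*z(28) + H(S, 35)) + 573758) = 1/((-1286*28 + (24 - 12 + 35)) + 573758) = 1/((-36008 + 47) + 573758) = 1/(-35961 + 573758) = 1/537797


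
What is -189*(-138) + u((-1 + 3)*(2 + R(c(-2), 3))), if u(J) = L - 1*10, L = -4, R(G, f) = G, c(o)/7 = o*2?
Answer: 26068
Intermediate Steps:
c(o) = 14*o (c(o) = 7*(o*2) = 7*(2*o) = 14*o)
u(J) = -14 (u(J) = -4 - 1*10 = -4 - 10 = -14)
-189*(-138) + u((-1 + 3)*(2 + R(c(-2), 3))) = -189*(-138) - 14 = 26082 - 14 = 26068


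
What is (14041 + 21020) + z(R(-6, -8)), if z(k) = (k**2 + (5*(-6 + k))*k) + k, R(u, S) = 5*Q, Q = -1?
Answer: 35356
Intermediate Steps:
R(u, S) = -5 (R(u, S) = 5*(-1) = -5)
z(k) = k + k**2 + k*(-30 + 5*k) (z(k) = (k**2 + (-30 + 5*k)*k) + k = (k**2 + k*(-30 + 5*k)) + k = k + k**2 + k*(-30 + 5*k))
(14041 + 21020) + z(R(-6, -8)) = (14041 + 21020) - 5*(-29 + 6*(-5)) = 35061 - 5*(-29 - 30) = 35061 - 5*(-59) = 35061 + 295 = 35356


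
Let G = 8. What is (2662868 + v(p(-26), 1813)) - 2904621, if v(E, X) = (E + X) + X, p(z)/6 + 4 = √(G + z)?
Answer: -238151 + 18*I*√2 ≈ -2.3815e+5 + 25.456*I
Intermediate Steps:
p(z) = -24 + 6*√(8 + z)
v(E, X) = E + 2*X
(2662868 + v(p(-26), 1813)) - 2904621 = (2662868 + ((-24 + 6*√(8 - 26)) + 2*1813)) - 2904621 = (2662868 + ((-24 + 6*√(-18)) + 3626)) - 2904621 = (2662868 + ((-24 + 6*(3*I*√2)) + 3626)) - 2904621 = (2662868 + ((-24 + 18*I*√2) + 3626)) - 2904621 = (2662868 + (3602 + 18*I*√2)) - 2904621 = (2666470 + 18*I*√2) - 2904621 = -238151 + 18*I*√2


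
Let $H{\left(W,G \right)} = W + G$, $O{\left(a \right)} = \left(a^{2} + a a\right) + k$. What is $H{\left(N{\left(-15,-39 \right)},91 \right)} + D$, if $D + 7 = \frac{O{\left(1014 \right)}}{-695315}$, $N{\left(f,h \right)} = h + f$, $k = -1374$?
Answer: $\frac{18804432}{695315} \approx 27.044$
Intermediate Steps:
$O{\left(a \right)} = -1374 + 2 a^{2}$ ($O{\left(a \right)} = \left(a^{2} + a a\right) - 1374 = \left(a^{2} + a^{2}\right) - 1374 = 2 a^{2} - 1374 = -1374 + 2 a^{2}$)
$N{\left(f,h \right)} = f + h$
$H{\left(W,G \right)} = G + W$
$D = - \frac{6922223}{695315}$ ($D = -7 + \frac{-1374 + 2 \cdot 1014^{2}}{-695315} = -7 + \left(-1374 + 2 \cdot 1028196\right) \left(- \frac{1}{695315}\right) = -7 + \left(-1374 + 2056392\right) \left(- \frac{1}{695315}\right) = -7 + 2055018 \left(- \frac{1}{695315}\right) = -7 - \frac{2055018}{695315} = - \frac{6922223}{695315} \approx -9.9555$)
$H{\left(N{\left(-15,-39 \right)},91 \right)} + D = \left(91 - 54\right) - \frac{6922223}{695315} = 37 - \frac{6922223}{695315} = \frac{18804432}{695315}$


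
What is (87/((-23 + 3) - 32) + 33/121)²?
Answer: 641601/327184 ≈ 1.9610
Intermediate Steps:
(87/((-23 + 3) - 32) + 33/121)² = (87/(-20 - 32) + 33*(1/121))² = (87/(-52) + 3/11)² = (87*(-1/52) + 3/11)² = (-87/52 + 3/11)² = (-801/572)² = 641601/327184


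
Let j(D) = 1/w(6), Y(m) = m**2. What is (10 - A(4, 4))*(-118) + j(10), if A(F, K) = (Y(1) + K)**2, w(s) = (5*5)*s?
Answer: 265501/150 ≈ 1770.0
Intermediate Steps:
w(s) = 25*s
A(F, K) = (1 + K)**2 (A(F, K) = (1**2 + K)**2 = (1 + K)**2)
j(D) = 1/150 (j(D) = 1/(25*6) = 1/150)
(10 - A(4, 4))*(-118) + j(10) = (10 - (1 + 4)**2)*(-118) + 1/150 = (10 - 1*5**2)*(-118) + 1/150 = (10 - 1*25)*(-118) + 1/150 = (10 - 25)*(-118) + 1/150 = -15*(-118) + 1/150 = 1770 + 1/150 = 265501/150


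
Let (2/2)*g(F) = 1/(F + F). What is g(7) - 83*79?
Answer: -91797/14 ≈ -6556.9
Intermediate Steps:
g(F) = 1/(2*F) (g(F) = 1/(F + F) = 1/(2*F))
g(7) - 83*79 = (½)/7 - 83*79 = (½)*(⅐) - 6557 = 1/14 - 6557 = -91797/14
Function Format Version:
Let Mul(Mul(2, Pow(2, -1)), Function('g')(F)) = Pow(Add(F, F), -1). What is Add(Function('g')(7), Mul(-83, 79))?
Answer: Rational(-91797, 14) ≈ -6556.9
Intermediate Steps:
Function('g')(F) = Mul(Rational(1, 2), Pow(F, -1)) (Function('g')(F) = Pow(Add(F, F), -1) = Pow(Mul(2, F), -1) = Mul(Rational(1, 2), Pow(F, -1)))
Add(Function('g')(7), Mul(-83, 79)) = Add(Mul(Rational(1, 2), Pow(7, -1)), Mul(-83, 79)) = Add(Mul(Rational(1, 2), Rational(1, 7)), -6557) = Add(Rational(1, 14), -6557) = Rational(-91797, 14)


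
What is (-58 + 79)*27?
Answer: 567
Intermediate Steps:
(-58 + 79)*27 = 21*27 = 567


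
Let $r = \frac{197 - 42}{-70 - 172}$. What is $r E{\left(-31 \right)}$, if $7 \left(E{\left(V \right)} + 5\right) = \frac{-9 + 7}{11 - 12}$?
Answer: $\frac{465}{154} \approx 3.0195$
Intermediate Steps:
$r = - \frac{155}{242}$ ($r = \frac{155}{-242} = 155 \left(- \frac{1}{242}\right) = - \frac{155}{242} \approx -0.6405$)
$E{\left(V \right)} = - \frac{33}{7}$ ($E{\left(V \right)} = -5 + \frac{\left(-9 + 7\right) \frac{1}{11 - 12}}{7} = -5 + \frac{\left(-2\right) \frac{1}{-1}}{7} = -5 + \frac{\left(-2\right) \left(-1\right)}{7} = -5 + \frac{1}{7} \cdot 2 = -5 + \frac{2}{7} = - \frac{33}{7}$)
$r E{\left(-31 \right)} = \left(- \frac{155}{242}\right) \left(- \frac{33}{7}\right) = \frac{465}{154}$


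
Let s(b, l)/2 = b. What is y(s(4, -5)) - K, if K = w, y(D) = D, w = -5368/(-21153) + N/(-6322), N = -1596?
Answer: 45551702/6078603 ≈ 7.4938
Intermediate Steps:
s(b, l) = 2*b
w = 3077122/6078603 (w = -5368/(-21153) - 1596/(-6322) = -5368*(-1/21153) - 1596*(-1/6322) = 488/1923 + 798/3161 = 3077122/6078603 ≈ 0.50622)
K = 3077122/6078603 ≈ 0.50622
y(s(4, -5)) - K = 2*4 - 1*3077122/6078603 = 8 - 3077122/6078603 = 45551702/6078603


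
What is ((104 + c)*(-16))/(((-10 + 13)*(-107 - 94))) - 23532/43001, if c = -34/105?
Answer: 857116228/388944045 ≈ 2.2037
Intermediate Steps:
c = -34/105 (c = -34*1/105 = -34/105 ≈ -0.32381)
((104 + c)*(-16))/(((-10 + 13)*(-107 - 94))) - 23532/43001 = ((104 - 34/105)*(-16))/(((-10 + 13)*(-107 - 94))) - 23532/43001 = ((10886/105)*(-16))/((3*(-201))) - 23532*1/43001 = -174176/105/(-603) - 23532/43001 = -174176/105*(-1/603) - 23532/43001 = 174176/63315 - 23532/43001 = 857116228/388944045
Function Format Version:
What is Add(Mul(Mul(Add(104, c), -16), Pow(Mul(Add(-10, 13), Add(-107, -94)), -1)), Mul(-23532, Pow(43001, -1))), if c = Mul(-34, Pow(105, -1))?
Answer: Rational(857116228, 388944045) ≈ 2.2037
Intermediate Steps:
c = Rational(-34, 105) (c = Mul(-34, Rational(1, 105)) = Rational(-34, 105) ≈ -0.32381)
Add(Mul(Mul(Add(104, c), -16), Pow(Mul(Add(-10, 13), Add(-107, -94)), -1)), Mul(-23532, Pow(43001, -1))) = Add(Mul(Mul(Add(104, Rational(-34, 105)), -16), Pow(Mul(Add(-10, 13), Add(-107, -94)), -1)), Mul(-23532, Pow(43001, -1))) = Add(Mul(Mul(Rational(10886, 105), -16), Pow(Mul(3, -201), -1)), Mul(-23532, Rational(1, 43001))) = Add(Mul(Rational(-174176, 105), Pow(-603, -1)), Rational(-23532, 43001)) = Add(Mul(Rational(-174176, 105), Rational(-1, 603)), Rational(-23532, 43001)) = Add(Rational(174176, 63315), Rational(-23532, 43001)) = Rational(857116228, 388944045)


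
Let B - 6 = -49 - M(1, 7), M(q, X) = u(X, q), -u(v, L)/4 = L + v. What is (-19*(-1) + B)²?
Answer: 64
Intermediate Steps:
u(v, L) = -4*L - 4*v (u(v, L) = -4*(L + v) = -4*L - 4*v)
M(q, X) = -4*X - 4*q (M(q, X) = -4*q - 4*X = -4*X - 4*q)
B = -11 (B = 6 + (-49 - (-4*7 - 4*1)) = 6 + (-49 - (-28 - 4)) = 6 + (-49 - 1*(-32)) = 6 + (-49 + 32) = 6 - 17 = -11)
(-19*(-1) + B)² = (-19*(-1) - 11)² = (19 - 11)² = 8² = 64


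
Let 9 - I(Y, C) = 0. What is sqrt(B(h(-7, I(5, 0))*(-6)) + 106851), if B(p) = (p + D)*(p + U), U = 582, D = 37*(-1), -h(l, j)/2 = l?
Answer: 3*sqrt(5177) ≈ 215.85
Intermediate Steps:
I(Y, C) = 9 (I(Y, C) = 9 - 1*0 = 9 + 0 = 9)
h(l, j) = -2*l
D = -37
B(p) = (-37 + p)*(582 + p) (B(p) = (p - 37)*(p + 582) = (-37 + p)*(582 + p))
sqrt(B(h(-7, I(5, 0))*(-6)) + 106851) = sqrt((-21534 + (-2*(-7)*(-6))**2 + 545*(-2*(-7)*(-6))) + 106851) = sqrt((-21534 + (14*(-6))**2 + 545*(14*(-6))) + 106851) = sqrt((-21534 + (-84)**2 + 545*(-84)) + 106851) = sqrt((-21534 + 7056 - 45780) + 106851) = sqrt(-60258 + 106851) = sqrt(46593) = 3*sqrt(5177)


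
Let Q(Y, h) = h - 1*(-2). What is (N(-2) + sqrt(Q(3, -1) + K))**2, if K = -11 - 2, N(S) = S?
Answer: 4*(1 - I*sqrt(3))**2 ≈ -8.0 - 13.856*I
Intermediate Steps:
Q(Y, h) = 2 + h (Q(Y, h) = h + 2 = 2 + h)
K = -13
(N(-2) + sqrt(Q(3, -1) + K))**2 = (-2 + sqrt((2 - 1) - 13))**2 = (-2 + sqrt(1 - 13))**2 = (-2 + sqrt(-12))**2 = (-2 + 2*I*sqrt(3))**2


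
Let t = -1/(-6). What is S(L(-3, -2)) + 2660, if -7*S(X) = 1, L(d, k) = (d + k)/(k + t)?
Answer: 18619/7 ≈ 2659.9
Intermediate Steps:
t = ⅙ (t = -1*(-⅙) = ⅙ ≈ 0.16667)
L(d, k) = (d + k)/(⅙ + k) (L(d, k) = (d + k)/(k + ⅙) = (d + k)/(⅙ + k))
S(X) = -⅐ (S(X) = -⅐*1 = -⅐)
S(L(-3, -2)) + 2660 = -⅐ + 2660 = 18619/7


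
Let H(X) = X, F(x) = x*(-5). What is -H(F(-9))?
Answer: -45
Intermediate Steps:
F(x) = -5*x
-H(F(-9)) = -(-5)*(-9) = -1*45 = -45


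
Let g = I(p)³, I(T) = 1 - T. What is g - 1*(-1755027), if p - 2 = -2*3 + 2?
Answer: 1755054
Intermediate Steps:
p = -2 (p = 2 + (-2*3 + 2) = 2 + (-6 + 2) = 2 - 4 = -2)
g = 27 (g = (1 - 1*(-2))³ = (1 + 2)³ = 3³ = 27)
g - 1*(-1755027) = 27 - 1*(-1755027) = 27 + 1755027 = 1755054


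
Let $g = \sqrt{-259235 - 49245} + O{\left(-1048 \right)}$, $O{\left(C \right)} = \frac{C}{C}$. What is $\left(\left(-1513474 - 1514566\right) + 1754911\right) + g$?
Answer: $-1273128 + 16 i \sqrt{1205} \approx -1.2731 \cdot 10^{6} + 555.41 i$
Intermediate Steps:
$O{\left(C \right)} = 1$
$g = 1 + 16 i \sqrt{1205}$ ($g = \sqrt{-259235 - 49245} + 1 = \sqrt{-308480} + 1 = 16 i \sqrt{1205} + 1 = 1 + 16 i \sqrt{1205} \approx 1.0 + 555.41 i$)
$\left(\left(-1513474 - 1514566\right) + 1754911\right) + g = \left(\left(-1513474 - 1514566\right) + 1754911\right) + \left(1 + 16 i \sqrt{1205}\right) = \left(-3028040 + 1754911\right) + \left(1 + 16 i \sqrt{1205}\right) = -1273129 + \left(1 + 16 i \sqrt{1205}\right) = -1273128 + 16 i \sqrt{1205}$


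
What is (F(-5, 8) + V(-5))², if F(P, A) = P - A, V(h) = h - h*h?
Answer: 1849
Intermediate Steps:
V(h) = h - h²
(F(-5, 8) + V(-5))² = ((-5 - 1*8) - 5*(1 - 1*(-5)))² = ((-5 - 8) - 5*(1 + 5))² = (-13 - 5*6)² = (-13 - 30)² = (-43)² = 1849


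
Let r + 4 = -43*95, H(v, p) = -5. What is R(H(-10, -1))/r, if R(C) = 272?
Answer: -272/4089 ≈ -0.066520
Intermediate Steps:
r = -4089 (r = -4 - 43*95 = -4 - 4085 = -4089)
R(H(-10, -1))/r = 272/(-4089) = 272*(-1/4089) = -272/4089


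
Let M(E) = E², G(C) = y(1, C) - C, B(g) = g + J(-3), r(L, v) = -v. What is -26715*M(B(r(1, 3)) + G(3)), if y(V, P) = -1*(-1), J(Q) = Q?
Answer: -1709760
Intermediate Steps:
y(V, P) = 1
B(g) = -3 + g (B(g) = g - 3 = -3 + g)
G(C) = 1 - C
-26715*M(B(r(1, 3)) + G(3)) = -26715*((-3 - 1*3) + (1 - 1*3))² = -26715*((-3 - 3) + (1 - 3))² = -26715*(-6 - 2)² = -26715*(-8)² = -26715*64 = -1709760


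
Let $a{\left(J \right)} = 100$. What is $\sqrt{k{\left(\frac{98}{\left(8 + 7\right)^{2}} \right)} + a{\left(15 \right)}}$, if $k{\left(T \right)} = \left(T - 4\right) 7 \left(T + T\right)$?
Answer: $\frac{2 \sqrt{990539}}{225} \approx 8.8467$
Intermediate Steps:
$k{\left(T \right)} = 2 T \left(-28 + 7 T\right)$ ($k{\left(T \right)} = \left(-4 + T\right) 7 \cdot 2 T = \left(-28 + 7 T\right) 2 T = 2 T \left(-28 + 7 T\right)$)
$\sqrt{k{\left(\frac{98}{\left(8 + 7\right)^{2}} \right)} + a{\left(15 \right)}} = \sqrt{14 \frac{98}{\left(8 + 7\right)^{2}} \left(-4 + \frac{98}{\left(8 + 7\right)^{2}}\right) + 100} = \sqrt{14 \frac{98}{15^{2}} \left(-4 + \frac{98}{15^{2}}\right) + 100} = \sqrt{14 \cdot \frac{98}{225} \left(-4 + \frac{98}{225}\right) + 100} = \sqrt{14 \cdot \frac{98}{225} \left(- \frac{802}{225}\right) + 100} = \sqrt{- \frac{1100344}{50625} + 100} = \sqrt{\frac{3962156}{50625}} = \frac{2 \sqrt{990539}}{225}$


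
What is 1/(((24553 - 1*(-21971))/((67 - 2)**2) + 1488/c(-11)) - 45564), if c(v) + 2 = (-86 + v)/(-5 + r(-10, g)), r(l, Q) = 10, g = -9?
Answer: -452075/20624801232 ≈ -2.1919e-5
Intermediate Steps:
c(v) = -96/5 + v/5 (c(v) = -2 + (-86 + v)/(-5 + 10) = -2 + (-86 + v)/5 = -2 + (-86 + v)*(1/5) = -2 + (-86/5 + v/5) = -96/5 + v/5)
1/(((24553 - 1*(-21971))/((67 - 2)**2) + 1488/c(-11)) - 45564) = 1/(((24553 - 1*(-21971))/((67 - 2)**2) + 1488/(-96/5 + (1/5)*(-11))) - 45564) = 1/(((24553 + 21971)/(65**2) + 1488/(-96/5 - 11/5)) - 45564) = 1/((46524/4225 + 1488/(-107/5)) - 45564) = 1/((46524*(1/4225) + 1488*(-5/107)) - 45564) = 1/((46524/4225 - 7440/107) - 45564) = 1/(-26455932/452075 - 45564) = 1/(-20624801232/452075) = -452075/20624801232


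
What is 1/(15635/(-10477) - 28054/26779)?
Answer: -280563583/712611423 ≈ -0.39371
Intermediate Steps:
1/(15635/(-10477) - 28054/26779) = 1/(15635*(-1/10477) - 28054*1/26779) = 1/(-15635/10477 - 28054/26779) = 1/(-712611423/280563583) = -280563583/712611423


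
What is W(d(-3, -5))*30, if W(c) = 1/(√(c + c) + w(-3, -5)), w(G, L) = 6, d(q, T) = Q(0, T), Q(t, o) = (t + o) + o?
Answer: 45/14 - 15*I*√5/14 ≈ 3.2143 - 2.3958*I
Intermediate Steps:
Q(t, o) = t + 2*o (Q(t, o) = (o + t) + o = t + 2*o)
d(q, T) = 2*T (d(q, T) = 0 + 2*T = 2*T)
W(c) = 1/(6 + √2*√c) (W(c) = 1/(√(c + c) + 6) = 1/(√(2*c) + 6) = 1/(√2*√c + 6) = 1/(6 + √2*√c))
W(d(-3, -5))*30 = 30/(6 + √2*√(2*(-5))) = 30/(6 + √2*√(-10)) = 30/(6 + √2*(I*√10)) = 30/(6 + 2*I*√5)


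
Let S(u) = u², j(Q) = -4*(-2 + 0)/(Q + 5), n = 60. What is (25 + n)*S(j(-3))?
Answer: 1360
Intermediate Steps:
j(Q) = -4/(-5/2 - Q/2) (j(Q) = -4*(-2/(5 + Q)) = -4/(-5/2 - Q/2))
(25 + n)*S(j(-3)) = (25 + 60)*(8/(5 - 3))² = 85*(8/2)² = 85*(8*(½))² = 85*4² = 85*16 = 1360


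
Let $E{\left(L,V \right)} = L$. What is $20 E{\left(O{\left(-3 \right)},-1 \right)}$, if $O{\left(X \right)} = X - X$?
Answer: $0$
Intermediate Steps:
$O{\left(X \right)} = 0$
$20 E{\left(O{\left(-3 \right)},-1 \right)} = 20 \cdot 0 = 0$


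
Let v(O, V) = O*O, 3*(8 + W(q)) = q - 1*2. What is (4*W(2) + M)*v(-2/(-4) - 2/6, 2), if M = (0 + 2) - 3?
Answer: -11/12 ≈ -0.91667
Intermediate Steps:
W(q) = -26/3 + q/3 (W(q) = -8 + (q - 1*2)/3 = -8 + (q - 2)/3 = -8 + (-2 + q)/3 = -8 + (-⅔ + q/3) = -26/3 + q/3)
v(O, V) = O²
M = -1 (M = 2 - 3 = -1)
(4*W(2) + M)*v(-2/(-4) - 2/6, 2) = (4*(-26/3 + (⅓)*2) - 1)*(-2/(-4) - 2/6)² = (4*(-26/3 + ⅔) - 1)*(-2*(-¼) - 2*⅙)² = (4*(-8) - 1)*(½ - ⅓)² = (-32 - 1)*(⅙)² = -33*1/36 = -11/12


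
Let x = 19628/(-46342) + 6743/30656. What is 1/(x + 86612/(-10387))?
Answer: -9234292288/78880153791 ≈ -0.11707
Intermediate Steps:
x = -144615931/710330176 (x = 19628*(-1/46342) + 6743*(1/30656) = -9814/23171 + 6743/30656 = -144615931/710330176 ≈ -0.20359)
1/(x + 86612/(-10387)) = 1/(-144615931/710330176 + 86612/(-10387)) = 1/(-144615931/710330176 + 86612*(-1/10387)) = 1/(-144615931/710330176 - 86612/10387) = 1/(-78880153791/9234292288) = -9234292288/78880153791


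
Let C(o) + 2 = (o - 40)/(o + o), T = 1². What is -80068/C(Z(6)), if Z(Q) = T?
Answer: 160136/43 ≈ 3724.1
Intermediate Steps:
T = 1
Z(Q) = 1
C(o) = -2 + (-40 + o)/(2*o) (C(o) = -2 + (o - 40)/(o + o) = -2 + (-40 + o)/((2*o)) = -2 + (-40 + o)*(1/(2*o)) = -2 + (-40 + o)/(2*o))
-80068/C(Z(6)) = -80068/(-3/2 - 20/1) = -80068/(-3/2 - 20*1) = -80068/(-3/2 - 20) = -80068/(-43/2) = -80068*(-2/43) = 160136/43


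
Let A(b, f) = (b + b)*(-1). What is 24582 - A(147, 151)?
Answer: 24876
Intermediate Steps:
A(b, f) = -2*b (A(b, f) = (2*b)*(-1) = -2*b)
24582 - A(147, 151) = 24582 - (-2)*147 = 24582 - 1*(-294) = 24582 + 294 = 24876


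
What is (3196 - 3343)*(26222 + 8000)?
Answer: -5030634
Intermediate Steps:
(3196 - 3343)*(26222 + 8000) = -147*34222 = -5030634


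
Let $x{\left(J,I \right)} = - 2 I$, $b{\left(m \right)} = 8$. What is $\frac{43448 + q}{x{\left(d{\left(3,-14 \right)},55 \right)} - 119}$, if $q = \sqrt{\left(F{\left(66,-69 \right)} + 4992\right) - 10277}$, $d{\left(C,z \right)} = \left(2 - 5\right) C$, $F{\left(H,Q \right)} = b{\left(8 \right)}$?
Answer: $- \frac{43448}{229} - \frac{i \sqrt{5277}}{229} \approx -189.73 - 0.31722 i$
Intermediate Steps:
$F{\left(H,Q \right)} = 8$
$d{\left(C,z \right)} = - 3 C$
$q = i \sqrt{5277}$ ($q = \sqrt{\left(8 + 4992\right) - 10277} = \sqrt{5000 - 10277} = \sqrt{-5277} = i \sqrt{5277} \approx 72.643 i$)
$\frac{43448 + q}{x{\left(d{\left(3,-14 \right)},55 \right)} - 119} = \frac{43448 + i \sqrt{5277}}{\left(-2\right) 55 - 119} = \frac{43448 + i \sqrt{5277}}{-110 - 119} = \frac{43448 + i \sqrt{5277}}{-229} = \left(43448 + i \sqrt{5277}\right) \left(- \frac{1}{229}\right) = - \frac{43448}{229} - \frac{i \sqrt{5277}}{229}$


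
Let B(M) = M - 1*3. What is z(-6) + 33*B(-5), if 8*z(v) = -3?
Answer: -2115/8 ≈ -264.38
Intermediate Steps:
B(M) = -3 + M (B(M) = M - 3 = -3 + M)
z(v) = -3/8 (z(v) = (1/8)*(-3) = -3/8)
z(-6) + 33*B(-5) = -3/8 + 33*(-3 - 5) = -3/8 + 33*(-8) = -3/8 - 264 = -2115/8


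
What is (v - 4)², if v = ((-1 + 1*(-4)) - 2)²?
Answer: 2025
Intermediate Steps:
v = 49 (v = ((-1 - 4) - 2)² = (-5 - 2)² = (-7)² = 49)
(v - 4)² = (49 - 4)² = 45² = 2025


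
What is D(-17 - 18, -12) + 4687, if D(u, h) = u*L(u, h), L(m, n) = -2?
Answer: 4757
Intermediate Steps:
D(u, h) = -2*u (D(u, h) = u*(-2) = -2*u)
D(-17 - 18, -12) + 4687 = -2*(-17 - 18) + 4687 = -2*(-35) + 4687 = 70 + 4687 = 4757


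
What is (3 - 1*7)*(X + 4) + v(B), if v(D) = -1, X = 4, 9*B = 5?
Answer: -33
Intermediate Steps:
B = 5/9 (B = (⅑)*5 = 5/9 ≈ 0.55556)
(3 - 1*7)*(X + 4) + v(B) = (3 - 1*7)*(4 + 4) - 1 = (3 - 7)*8 - 1 = -4*8 - 1 = -32 - 1 = -33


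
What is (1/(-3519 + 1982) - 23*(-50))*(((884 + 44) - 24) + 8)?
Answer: 1612004688/1537 ≈ 1.0488e+6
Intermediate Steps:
(1/(-3519 + 1982) - 23*(-50))*(((884 + 44) - 24) + 8) = (1/(-1537) + 1150)*((928 - 24) + 8) = (-1/1537 + 1150)*(904 + 8) = (1767549/1537)*912 = 1612004688/1537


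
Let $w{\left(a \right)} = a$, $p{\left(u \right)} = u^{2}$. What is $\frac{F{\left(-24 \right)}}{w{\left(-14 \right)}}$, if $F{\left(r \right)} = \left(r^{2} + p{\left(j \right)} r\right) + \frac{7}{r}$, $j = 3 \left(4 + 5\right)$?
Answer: $\frac{406087}{336} \approx 1208.6$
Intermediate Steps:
$j = 27$ ($j = 3 \cdot 9 = 27$)
$F{\left(r \right)} = r^{2} + \frac{7}{r} + 729 r$ ($F{\left(r \right)} = \left(r^{2} + 27^{2} r\right) + \frac{7}{r} = \left(r^{2} + 729 r\right) + \frac{7}{r} = r^{2} + \frac{7}{r} + 729 r$)
$\frac{F{\left(-24 \right)}}{w{\left(-14 \right)}} = \frac{\frac{1}{-24} \left(7 + \left(-24\right)^{2} \left(729 - 24\right)\right)}{-14} = - \frac{7 + 576 \cdot 705}{24} \left(- \frac{1}{14}\right) = - \frac{7 + 406080}{24} \left(- \frac{1}{14}\right) = \left(- \frac{1}{24}\right) 406087 \left(- \frac{1}{14}\right) = \left(- \frac{406087}{24}\right) \left(- \frac{1}{14}\right) = \frac{406087}{336}$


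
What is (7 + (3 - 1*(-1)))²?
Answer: 121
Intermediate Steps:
(7 + (3 - 1*(-1)))² = (7 + (3 + 1))² = (7 + 4)² = 11² = 121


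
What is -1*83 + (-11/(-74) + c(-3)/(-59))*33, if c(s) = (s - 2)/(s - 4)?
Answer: -2398937/30562 ≈ -78.494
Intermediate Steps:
c(s) = (-2 + s)/(-4 + s)
-1*83 + (-11/(-74) + c(-3)/(-59))*33 = -1*83 + (-11/(-74) + ((-2 - 3)/(-4 - 3))/(-59))*33 = -83 + (-11*(-1/74) + (-5/(-7))*(-1/59))*33 = -83 + (11/74 - ⅐*(-5)*(-1/59))*33 = -83 + (11/74 + (5/7)*(-1/59))*33 = -83 + (11/74 - 5/413)*33 = -83 + (4173/30562)*33 = -83 + 137709/30562 = -2398937/30562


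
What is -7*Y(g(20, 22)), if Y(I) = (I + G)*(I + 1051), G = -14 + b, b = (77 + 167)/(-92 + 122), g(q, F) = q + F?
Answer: -4146842/15 ≈ -2.7646e+5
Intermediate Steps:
g(q, F) = F + q
b = 122/15 (b = 244/30 = 244*(1/30) = 122/15 ≈ 8.1333)
G = -88/15 (G = -14 + 122/15 = -88/15 ≈ -5.8667)
Y(I) = (1051 + I)*(-88/15 + I) (Y(I) = (I - 88/15)*(I + 1051) = (-88/15 + I)*(1051 + I) = (1051 + I)*(-88/15 + I))
-7*Y(g(20, 22)) = -7*(-92488/15 + (22 + 20)² + 15677*(22 + 20)/15) = -7*(-92488/15 + 42² + (15677/15)*42) = -7*(-92488/15 + 1764 + 219478/5) = -7*592406/15 = -4146842/15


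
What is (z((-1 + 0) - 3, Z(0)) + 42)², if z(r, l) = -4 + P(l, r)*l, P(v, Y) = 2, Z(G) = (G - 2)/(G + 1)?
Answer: 1156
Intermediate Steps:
Z(G) = (-2 + G)/(1 + G)
z(r, l) = -4 + 2*l
(z((-1 + 0) - 3, Z(0)) + 42)² = ((-4 + 2*((-2 + 0)/(1 + 0))) + 42)² = ((-4 + 2*(-2/1)) + 42)² = ((-4 + 2*(1*(-2))) + 42)² = ((-4 + 2*(-2)) + 42)² = ((-4 - 4) + 42)² = (-8 + 42)² = 34² = 1156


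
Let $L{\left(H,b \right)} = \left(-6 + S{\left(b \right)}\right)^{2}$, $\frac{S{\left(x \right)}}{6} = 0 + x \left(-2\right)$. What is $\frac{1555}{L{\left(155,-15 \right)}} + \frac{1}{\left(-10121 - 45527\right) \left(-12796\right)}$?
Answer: $\frac{276817922929}{5389671514752} \approx 0.051361$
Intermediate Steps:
$S{\left(x \right)} = - 12 x$ ($S{\left(x \right)} = 6 \left(0 + x \left(-2\right)\right) = 6 \left(0 - 2 x\right) = 6 \left(- 2 x\right) = - 12 x$)
$L{\left(H,b \right)} = \left(-6 - 12 b\right)^{2}$
$\frac{1555}{L{\left(155,-15 \right)}} + \frac{1}{\left(-10121 - 45527\right) \left(-12796\right)} = \frac{1555}{36 \left(1 + 2 \left(-15\right)\right)^{2}} + \frac{1}{\left(-10121 - 45527\right) \left(-12796\right)} = \frac{1555}{36 \left(1 - 30\right)^{2}} + \frac{1}{-55648} \left(- \frac{1}{12796}\right) = \frac{1555}{36 \left(-29\right)^{2}} - - \frac{1}{712071808} = \frac{1555}{36 \cdot 841} + \frac{1}{712071808} = \frac{1555}{30276} + \frac{1}{712071808} = \frac{276817922929}{5389671514752}$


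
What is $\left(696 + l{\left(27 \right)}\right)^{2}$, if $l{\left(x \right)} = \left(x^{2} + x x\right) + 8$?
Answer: $4674244$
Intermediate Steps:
$l{\left(x \right)} = 8 + 2 x^{2}$ ($l{\left(x \right)} = \left(x^{2} + x^{2}\right) + 8 = 2 x^{2} + 8 = 8 + 2 x^{2}$)
$\left(696 + l{\left(27 \right)}\right)^{2} = \left(696 + \left(8 + 2 \cdot 27^{2}\right)\right)^{2} = \left(696 + \left(8 + 2 \cdot 729\right)\right)^{2} = \left(696 + \left(8 + 1458\right)\right)^{2} = \left(696 + 1466\right)^{2} = 2162^{2} = 4674244$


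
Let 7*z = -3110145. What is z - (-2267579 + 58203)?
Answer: 12355487/7 ≈ 1.7651e+6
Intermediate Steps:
z = -3110145/7 (z = (⅐)*(-3110145) = -3110145/7 ≈ -4.4431e+5)
z - (-2267579 + 58203) = -3110145/7 - (-2267579 + 58203) = -3110145/7 - 1*(-2209376) = -3110145/7 + 2209376 = 12355487/7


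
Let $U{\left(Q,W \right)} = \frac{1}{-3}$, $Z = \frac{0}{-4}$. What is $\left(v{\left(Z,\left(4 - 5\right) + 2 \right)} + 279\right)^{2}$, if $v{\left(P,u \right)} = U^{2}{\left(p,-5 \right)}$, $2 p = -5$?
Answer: $\frac{6310144}{81} \approx 77903.0$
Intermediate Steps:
$p = - \frac{5}{2}$ ($p = \frac{1}{2} \left(-5\right) = - \frac{5}{2} \approx -2.5$)
$Z = 0$ ($Z = 0 \left(- \frac{1}{4}\right) = 0$)
$U{\left(Q,W \right)} = - \frac{1}{3}$
$v{\left(P,u \right)} = \frac{1}{9}$ ($v{\left(P,u \right)} = \left(- \frac{1}{3}\right)^{2} = \frac{1}{9}$)
$\left(v{\left(Z,\left(4 - 5\right) + 2 \right)} + 279\right)^{2} = \left(\frac{1}{9} + 279\right)^{2} = \left(\frac{2512}{9}\right)^{2} = \frac{6310144}{81}$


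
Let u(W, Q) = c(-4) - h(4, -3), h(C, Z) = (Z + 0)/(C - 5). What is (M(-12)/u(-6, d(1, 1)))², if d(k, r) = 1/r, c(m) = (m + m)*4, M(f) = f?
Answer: 144/1225 ≈ 0.11755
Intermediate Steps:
h(C, Z) = Z/(-5 + C)
c(m) = 8*m (c(m) = (2*m)*4 = 8*m)
u(W, Q) = -35 (u(W, Q) = 8*(-4) - (-3)/(-5 + 4) = -32 - (-3)/(-1) = -32 - (-3)*(-1) = -32 - 1*3 = -32 - 3 = -35)
(M(-12)/u(-6, d(1, 1)))² = (-12/(-35))² = (-12*(-1/35))² = (12/35)² = 144/1225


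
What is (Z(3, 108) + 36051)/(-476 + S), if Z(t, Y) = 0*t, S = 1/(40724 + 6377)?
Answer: -1698038151/22420075 ≈ -75.737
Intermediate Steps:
S = 1/47101 ≈ 2.1231e-5
Z(t, Y) = 0
(Z(3, 108) + 36051)/(-476 + S) = (0 + 36051)/(-476 + 1/47101) = 36051/(-22420075/47101) = 36051*(-47101/22420075) = -1698038151/22420075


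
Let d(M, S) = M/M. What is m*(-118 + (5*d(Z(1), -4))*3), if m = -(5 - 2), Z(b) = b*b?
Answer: 309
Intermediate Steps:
Z(b) = b²
m = -3 (m = -1*3 = -3)
d(M, S) = 1
m*(-118 + (5*d(Z(1), -4))*3) = -3*(-118 + (5*1)*3) = -3*(-118 + 5*3) = -3*(-118 + 15) = -3*(-103) = 309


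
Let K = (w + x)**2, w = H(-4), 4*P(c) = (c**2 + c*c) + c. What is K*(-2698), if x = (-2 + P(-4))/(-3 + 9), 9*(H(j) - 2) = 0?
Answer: -389861/18 ≈ -21659.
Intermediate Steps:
H(j) = 2 (H(j) = 2 + (1/9)*0 = 2 + 0 = 2)
P(c) = c**2/2 + c/4 (P(c) = ((c**2 + c*c) + c)/4 = ((c**2 + c**2) + c)/4 = (2*c**2 + c)/4 = (c + 2*c**2)/4 = c**2/2 + c/4)
w = 2
x = 5/6 (x = (-2 + (1/4)*(-4)*(1 + 2*(-4)))/(-3 + 9) = (-2 + (1/4)*(-4)*(1 - 8))/6 = (-2 + (1/4)*(-4)*(-7))*(1/6) = (-2 + 7)*(1/6) = 5*(1/6) = 5/6 ≈ 0.83333)
K = 289/36 (K = (2 + 5/6)**2 = (17/6)**2 = 289/36 ≈ 8.0278)
K*(-2698) = (289/36)*(-2698) = -389861/18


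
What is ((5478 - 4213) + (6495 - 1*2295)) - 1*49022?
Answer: -43557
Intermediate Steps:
((5478 - 4213) + (6495 - 1*2295)) - 1*49022 = (1265 + (6495 - 2295)) - 49022 = (1265 + 4200) - 49022 = 5465 - 49022 = -43557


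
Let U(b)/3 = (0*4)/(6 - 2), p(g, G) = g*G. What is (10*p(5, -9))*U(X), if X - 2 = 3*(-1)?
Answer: 0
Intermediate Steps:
p(g, G) = G*g
X = -1 (X = 2 + 3*(-1) = 2 - 3 = -1)
U(b) = 0 (U(b) = 3*((0*4)/(6 - 2)) = 3*(0/4) = 3*(0*(¼)) = 3*0 = 0)
(10*p(5, -9))*U(X) = (10*(-9*5))*0 = (10*(-45))*0 = -450*0 = 0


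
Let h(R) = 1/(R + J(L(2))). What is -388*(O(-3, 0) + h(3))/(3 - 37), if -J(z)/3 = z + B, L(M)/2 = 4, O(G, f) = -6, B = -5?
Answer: -3589/51 ≈ -70.373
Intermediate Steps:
L(M) = 8 (L(M) = 2*4 = 8)
J(z) = 15 - 3*z (J(z) = -3*(z - 5) = -3*(-5 + z) = 15 - 3*z)
h(R) = 1/(-9 + R) (h(R) = 1/(R + (15 - 3*8)) = 1/(R + (15 - 24)) = 1/(R - 9) = 1/(-9 + R))
-388*(O(-3, 0) + h(3))/(3 - 37) = -388*(-6 + 1/(-9 + 3))/(3 - 37) = -388*(-6 + 1/(-6))/(-34) = -388*(-6 - ⅙)*(-1)/34 = -(-7178)*(-1)/(3*34) = -388*37/204 = -3589/51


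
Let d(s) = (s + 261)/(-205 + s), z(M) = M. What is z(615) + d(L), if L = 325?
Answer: 37193/60 ≈ 619.88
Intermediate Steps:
d(s) = (261 + s)/(-205 + s)
z(615) + d(L) = 615 + (261 + 325)/(-205 + 325) = 615 + 586/120 = 615 + (1/120)*586 = 615 + 293/60 = 37193/60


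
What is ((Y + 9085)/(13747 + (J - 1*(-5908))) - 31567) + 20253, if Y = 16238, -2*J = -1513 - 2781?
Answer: -246642505/21802 ≈ -11313.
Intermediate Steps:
J = 2147 (J = -(-1513 - 2781)/2 = -½*(-4294) = 2147)
((Y + 9085)/(13747 + (J - 1*(-5908))) - 31567) + 20253 = ((16238 + 9085)/(13747 + (2147 - 1*(-5908))) - 31567) + 20253 = (25323/(13747 + (2147 + 5908)) - 31567) + 20253 = (25323/(13747 + 8055) - 31567) + 20253 = (25323/21802 - 31567) + 20253 = -688198411/21802 + 20253 = -246642505/21802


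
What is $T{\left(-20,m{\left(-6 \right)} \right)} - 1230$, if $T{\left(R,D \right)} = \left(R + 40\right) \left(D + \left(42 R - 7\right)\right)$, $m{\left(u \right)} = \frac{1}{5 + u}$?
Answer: $-18190$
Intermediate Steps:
$T{\left(R,D \right)} = \left(40 + R\right) \left(-7 + D + 42 R\right)$ ($T{\left(R,D \right)} = \left(40 + R\right) \left(D + \left(-7 + 42 R\right)\right) = \left(40 + R\right) \left(-7 + D + 42 R\right)$)
$T{\left(-20,m{\left(-6 \right)} \right)} - 1230 = \left(-280 + \frac{40}{5 - 6} + 42 \left(-20\right)^{2} + 1673 \left(-20\right) + \frac{1}{5 - 6} \left(-20\right)\right) - 1230 = \left(-280 + \frac{40}{-1} + 42 \cdot 400 - 33460 + \frac{1}{-1} \left(-20\right)\right) - 1230 = \left(-280 + 40 \left(-1\right) + 16800 - 33460 - -20\right) - 1230 = \left(-280 - 40 + 16800 - 33460 + 20\right) - 1230 = -16960 - 1230 = -18190$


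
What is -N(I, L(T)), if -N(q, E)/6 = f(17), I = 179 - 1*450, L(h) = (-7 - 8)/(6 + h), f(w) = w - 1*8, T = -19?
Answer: 54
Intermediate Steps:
f(w) = -8 + w (f(w) = w - 8 = -8 + w)
L(h) = -15/(6 + h)
I = -271 (I = 179 - 450 = -271)
N(q, E) = -54 (N(q, E) = -6*(-8 + 17) = -6*9 = -54)
-N(I, L(T)) = -1*(-54) = 54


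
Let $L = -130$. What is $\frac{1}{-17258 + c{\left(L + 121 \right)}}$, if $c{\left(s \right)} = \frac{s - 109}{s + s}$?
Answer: $- \frac{9}{155263} \approx -5.7966 \cdot 10^{-5}$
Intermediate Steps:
$c{\left(s \right)} = \frac{-109 + s}{2 s}$
$\frac{1}{-17258 + c{\left(L + 121 \right)}} = \frac{1}{-17258 + \frac{-109 + \left(-130 + 121\right)}{2 \left(-130 + 121\right)}} = \frac{1}{-17258 + \frac{-109 - 9}{2 \left(-9\right)}} = \frac{1}{-17258 + \frac{1}{2} \left(- \frac{1}{9}\right) \left(-118\right)} = \frac{1}{-17258 + \frac{59}{9}} = \frac{1}{- \frac{155263}{9}} = - \frac{9}{155263}$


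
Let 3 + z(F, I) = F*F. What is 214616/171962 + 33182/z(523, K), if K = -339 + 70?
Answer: 16102274775/11759019503 ≈ 1.3694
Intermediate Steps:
K = -269
z(F, I) = -3 + F**2 (z(F, I) = -3 + F*F = -3 + F**2)
214616/171962 + 33182/z(523, K) = 214616/171962 + 33182/(-3 + 523**2) = 214616*(1/171962) + 33182/(-3 + 273529) = 107308/85981 + 33182/273526 = 107308/85981 + 33182*(1/273526) = 107308/85981 + 16591/136763 = 16102274775/11759019503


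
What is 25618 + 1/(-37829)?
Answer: 969103321/37829 ≈ 25618.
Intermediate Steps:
25618 + 1/(-37829) = 25618 - 1/37829 = 969103321/37829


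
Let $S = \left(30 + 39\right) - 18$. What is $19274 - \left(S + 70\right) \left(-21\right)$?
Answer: $21815$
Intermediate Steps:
$S = 51$ ($S = 69 - 18 = 51$)
$19274 - \left(S + 70\right) \left(-21\right) = 19274 - \left(51 + 70\right) \left(-21\right) = 19274 - 121 \left(-21\right) = 19274 - -2541 = 19274 + 2541 = 21815$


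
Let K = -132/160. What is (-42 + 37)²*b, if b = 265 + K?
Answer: 52835/8 ≈ 6604.4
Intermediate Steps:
K = -33/40 (K = -132*1/160 = -33/40 ≈ -0.82500)
b = 10567/40 (b = 265 - 33/40 = 10567/40 ≈ 264.17)
(-42 + 37)²*b = (-42 + 37)²*(10567/40) = (-5)²*(10567/40) = 25*(10567/40) = 52835/8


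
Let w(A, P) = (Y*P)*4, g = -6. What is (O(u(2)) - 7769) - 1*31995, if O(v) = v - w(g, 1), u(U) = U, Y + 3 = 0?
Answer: -39750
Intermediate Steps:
Y = -3 (Y = -3 + 0 = -3)
w(A, P) = -12*P (w(A, P) = -3*P*4 = -12*P)
O(v) = 12 + v (O(v) = v - (-12) = v - 1*(-12) = v + 12 = 12 + v)
(O(u(2)) - 7769) - 1*31995 = ((12 + 2) - 7769) - 1*31995 = (14 - 7769) - 31995 = -7755 - 31995 = -39750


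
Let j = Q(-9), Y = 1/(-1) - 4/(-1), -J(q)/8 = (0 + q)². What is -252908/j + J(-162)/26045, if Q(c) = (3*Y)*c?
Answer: 6569982748/2109645 ≈ 3114.3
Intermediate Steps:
J(q) = -8*q² (J(q) = -8*(0 + q)² = -8*q²)
Y = 3 (Y = 1*(-1) - 4*(-1) = -1 + 4 = 3)
Q(c) = 9*c (Q(c) = (3*3)*c = 9*c)
j = -81 (j = 9*(-9) = -81)
-252908/j + J(-162)/26045 = -252908/(-81) - 8*(-162)²/26045 = -252908*(-1/81) - 8*26244*(1/26045) = 252908/81 - 209952*1/26045 = 252908/81 - 209952/26045 = 6569982748/2109645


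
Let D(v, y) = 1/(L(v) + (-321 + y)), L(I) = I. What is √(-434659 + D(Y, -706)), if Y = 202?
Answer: 2*I*√2958397827/165 ≈ 659.29*I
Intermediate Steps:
D(v, y) = 1/(-321 + v + y) (D(v, y) = 1/(v + (-321 + y)) = 1/(-321 + v + y))
√(-434659 + D(Y, -706)) = √(-434659 + 1/(-321 + 202 - 706)) = √(-434659 + 1/(-825)) = √(-434659 - 1/825) = √(-358593676/825) = 2*I*√2958397827/165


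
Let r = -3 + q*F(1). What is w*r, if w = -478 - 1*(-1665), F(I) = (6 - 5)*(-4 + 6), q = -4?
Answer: -13057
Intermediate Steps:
F(I) = 2 (F(I) = 1*2 = 2)
r = -11 (r = -3 - 4*2 = -3 - 8 = -11)
w = 1187 (w = -478 + 1665 = 1187)
w*r = 1187*(-11) = -13057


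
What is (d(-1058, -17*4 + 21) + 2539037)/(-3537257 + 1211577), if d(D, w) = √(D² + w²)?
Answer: -2539037/2325680 - √1121573/2325680 ≈ -1.0922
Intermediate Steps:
(d(-1058, -17*4 + 21) + 2539037)/(-3537257 + 1211577) = (√((-1058)² + (-17*4 + 21)²) + 2539037)/(-3537257 + 1211577) = (√(1119364 + (-68 + 21)²) + 2539037)/(-2325680) = (√(1119364 + (-47)²) + 2539037)*(-1/2325680) = (√(1119364 + 2209) + 2539037)*(-1/2325680) = (√1121573 + 2539037)*(-1/2325680) = (2539037 + √1121573)*(-1/2325680) = -2539037/2325680 - √1121573/2325680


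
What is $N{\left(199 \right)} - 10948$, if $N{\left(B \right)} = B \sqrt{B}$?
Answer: $-10948 + 199 \sqrt{199} \approx -8140.8$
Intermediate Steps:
$N{\left(B \right)} = B^{\frac{3}{2}}$
$N{\left(199 \right)} - 10948 = 199^{\frac{3}{2}} - 10948 = 199 \sqrt{199} - 10948 = -10948 + 199 \sqrt{199}$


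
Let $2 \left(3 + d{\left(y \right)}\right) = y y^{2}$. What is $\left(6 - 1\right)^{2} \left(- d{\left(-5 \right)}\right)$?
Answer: $\frac{3275}{2} \approx 1637.5$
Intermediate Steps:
$d{\left(y \right)} = -3 + \frac{y^{3}}{2}$ ($d{\left(y \right)} = -3 + \frac{y y^{2}}{2} = -3 + \frac{y^{3}}{2}$)
$\left(6 - 1\right)^{2} \left(- d{\left(-5 \right)}\right) = \left(6 - 1\right)^{2} \left(- (-3 + \frac{\left(-5\right)^{3}}{2})\right) = 5^{2} \left(- (-3 + \frac{1}{2} \left(-125\right))\right) = 25 \left(- (-3 - \frac{125}{2})\right) = 25 \left(\left(-1\right) \left(- \frac{131}{2}\right)\right) = 25 \cdot \frac{131}{2} = \frac{3275}{2}$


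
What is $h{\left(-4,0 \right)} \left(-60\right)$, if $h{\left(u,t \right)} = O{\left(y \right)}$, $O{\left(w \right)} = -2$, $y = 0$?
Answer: $120$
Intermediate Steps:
$h{\left(u,t \right)} = -2$
$h{\left(-4,0 \right)} \left(-60\right) = \left(-2\right) \left(-60\right) = 120$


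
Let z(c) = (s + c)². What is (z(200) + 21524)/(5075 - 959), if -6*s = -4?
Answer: 139030/9261 ≈ 15.012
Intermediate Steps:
s = ⅔ (s = -⅙*(-4) = ⅔ ≈ 0.66667)
z(c) = (⅔ + c)²
(z(200) + 21524)/(5075 - 959) = ((2 + 3*200)²/9 + 21524)/(5075 - 959) = ((2 + 600)²/9 + 21524)/4116 = ((⅑)*602² + 21524)*(1/4116) = ((⅑)*362404 + 21524)*(1/4116) = (362404/9 + 21524)*(1/4116) = (556120/9)*(1/4116) = 139030/9261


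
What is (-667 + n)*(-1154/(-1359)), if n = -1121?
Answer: -687784/453 ≈ -1518.3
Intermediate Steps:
(-667 + n)*(-1154/(-1359)) = (-667 - 1121)*(-1154/(-1359)) = -(-2063352)*(-1)/1359 = -1788*1154/1359 = -687784/453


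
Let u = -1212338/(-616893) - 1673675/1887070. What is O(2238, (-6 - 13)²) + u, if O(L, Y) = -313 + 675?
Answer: 84533365457701/232824054702 ≈ 363.08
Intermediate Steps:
O(L, Y) = 362
u = 251057655577/232824054702 (u = -1212338*(-1/616893) - 1673675*1/1887070 = 1212338/616893 - 334735/377414 = 251057655577/232824054702 ≈ 1.0783)
O(2238, (-6 - 13)²) + u = 362 + 251057655577/232824054702 = 84533365457701/232824054702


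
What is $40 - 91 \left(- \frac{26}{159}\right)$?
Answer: $\frac{8726}{159} \approx 54.88$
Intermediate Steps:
$40 - 91 \left(- \frac{26}{159}\right) = 40 - 91 \left(\left(-26\right) \frac{1}{159}\right) = 40 - - \frac{2366}{159} = 40 + \frac{2366}{159} = \frac{8726}{159}$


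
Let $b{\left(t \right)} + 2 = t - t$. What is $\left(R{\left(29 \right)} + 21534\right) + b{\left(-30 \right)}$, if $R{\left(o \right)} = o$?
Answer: $21561$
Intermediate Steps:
$b{\left(t \right)} = -2$ ($b{\left(t \right)} = -2 + \left(t - t\right) = -2 + 0 = -2$)
$\left(R{\left(29 \right)} + 21534\right) + b{\left(-30 \right)} = \left(29 + 21534\right) - 2 = 21563 - 2 = 21561$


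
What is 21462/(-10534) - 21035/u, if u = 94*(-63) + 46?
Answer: 47735989/30948892 ≈ 1.5424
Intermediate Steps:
u = -5876 (u = -5922 + 46 = -5876)
21462/(-10534) - 21035/u = 21462/(-10534) - 21035/(-5876) = 21462*(-1/10534) - 21035*(-1/5876) = -10731/5267 + 21035/5876 = 47735989/30948892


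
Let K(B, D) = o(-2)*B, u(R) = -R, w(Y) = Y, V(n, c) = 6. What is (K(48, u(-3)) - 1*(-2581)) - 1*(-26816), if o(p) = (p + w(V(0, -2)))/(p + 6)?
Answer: 29445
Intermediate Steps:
o(p) = 1 (o(p) = (p + 6)/(p + 6) = (6 + p)/(6 + p) = 1)
K(B, D) = B (K(B, D) = 1*B = B)
(K(48, u(-3)) - 1*(-2581)) - 1*(-26816) = (48 - 1*(-2581)) - 1*(-26816) = (48 + 2581) + 26816 = 2629 + 26816 = 29445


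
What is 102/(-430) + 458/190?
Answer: 8878/4085 ≈ 2.1733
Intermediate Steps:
102/(-430) + 458/190 = 102*(-1/430) + 458*(1/190) = -51/215 + 229/95 = 8878/4085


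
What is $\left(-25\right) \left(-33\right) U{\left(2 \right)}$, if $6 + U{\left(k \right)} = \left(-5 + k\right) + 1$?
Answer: $-6600$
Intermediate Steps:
$U{\left(k \right)} = -10 + k$ ($U{\left(k \right)} = -6 + \left(\left(-5 + k\right) + 1\right) = -6 + \left(-4 + k\right) = -10 + k$)
$\left(-25\right) \left(-33\right) U{\left(2 \right)} = \left(-25\right) \left(-33\right) \left(-10 + 2\right) = 825 \left(-8\right) = -6600$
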